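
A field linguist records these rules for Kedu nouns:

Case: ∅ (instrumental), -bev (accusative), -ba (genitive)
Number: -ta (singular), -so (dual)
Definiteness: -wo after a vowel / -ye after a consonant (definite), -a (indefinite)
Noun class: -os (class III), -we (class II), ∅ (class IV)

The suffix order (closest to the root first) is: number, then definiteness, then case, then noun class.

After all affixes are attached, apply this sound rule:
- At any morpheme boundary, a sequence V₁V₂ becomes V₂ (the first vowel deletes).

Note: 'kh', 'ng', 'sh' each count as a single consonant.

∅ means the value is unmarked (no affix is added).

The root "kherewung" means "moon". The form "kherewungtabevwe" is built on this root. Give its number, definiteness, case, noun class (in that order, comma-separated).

singular, indefinite, accusative, class II

Segment: kherewung-ta-a-bev-we.
number: -ta → singular.
definiteness: -a → indefinite.
case: -bev → accusative.
noun class: -we → class II.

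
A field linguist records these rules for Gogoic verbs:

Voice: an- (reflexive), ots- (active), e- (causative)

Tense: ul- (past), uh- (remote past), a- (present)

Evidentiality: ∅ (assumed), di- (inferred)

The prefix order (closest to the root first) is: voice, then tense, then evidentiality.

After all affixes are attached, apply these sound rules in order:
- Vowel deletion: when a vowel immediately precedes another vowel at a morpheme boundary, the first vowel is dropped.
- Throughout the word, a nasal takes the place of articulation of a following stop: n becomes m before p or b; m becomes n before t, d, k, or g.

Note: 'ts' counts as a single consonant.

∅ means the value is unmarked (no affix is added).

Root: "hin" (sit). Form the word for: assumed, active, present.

otshin

Attach voice active ots- → otshin.
Attach tense present a- → aotshin.
evidentiality = assumed: zero marking, form stays aotshin.
Apply vowel deletion: aotshin → otshin.
Nasal assimilation: no change.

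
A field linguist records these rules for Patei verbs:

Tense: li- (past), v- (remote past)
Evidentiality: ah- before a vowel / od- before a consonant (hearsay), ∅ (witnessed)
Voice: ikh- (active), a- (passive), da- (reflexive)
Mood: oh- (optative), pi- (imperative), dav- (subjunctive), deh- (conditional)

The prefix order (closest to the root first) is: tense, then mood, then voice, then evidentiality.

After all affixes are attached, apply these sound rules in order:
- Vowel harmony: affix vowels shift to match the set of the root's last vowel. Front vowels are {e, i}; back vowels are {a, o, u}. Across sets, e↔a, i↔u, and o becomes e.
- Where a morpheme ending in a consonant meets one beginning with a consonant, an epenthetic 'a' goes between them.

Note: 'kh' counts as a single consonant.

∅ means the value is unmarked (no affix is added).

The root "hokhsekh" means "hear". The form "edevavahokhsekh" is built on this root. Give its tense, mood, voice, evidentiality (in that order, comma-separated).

remote past, subjunctive, passive, witnessed

Segment: a-dav-v-hokhsekh.
tense: v- → remote past.
mood: dav- → subjunctive.
voice: a- → passive.
evidentiality: ∅ → witnessed.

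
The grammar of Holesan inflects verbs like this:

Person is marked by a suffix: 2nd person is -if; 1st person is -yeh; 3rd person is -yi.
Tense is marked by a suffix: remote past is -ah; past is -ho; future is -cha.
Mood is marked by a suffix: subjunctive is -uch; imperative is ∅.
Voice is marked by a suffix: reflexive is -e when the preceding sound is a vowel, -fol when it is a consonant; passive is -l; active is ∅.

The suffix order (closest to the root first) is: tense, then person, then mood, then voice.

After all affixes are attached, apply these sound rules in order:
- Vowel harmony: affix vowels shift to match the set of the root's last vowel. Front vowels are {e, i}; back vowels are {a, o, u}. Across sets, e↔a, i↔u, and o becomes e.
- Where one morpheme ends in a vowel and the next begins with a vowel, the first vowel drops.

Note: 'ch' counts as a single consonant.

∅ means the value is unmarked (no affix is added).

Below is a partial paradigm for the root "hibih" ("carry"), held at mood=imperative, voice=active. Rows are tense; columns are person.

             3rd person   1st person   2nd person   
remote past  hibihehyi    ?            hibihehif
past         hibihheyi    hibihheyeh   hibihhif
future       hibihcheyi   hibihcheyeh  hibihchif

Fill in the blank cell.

Attach tense remote past -ah → hibihah.
Attach person 1st person -yeh → hibihahyeh.
mood = imperative: zero marking, form stays hibihahyeh.
voice = active: zero marking, form stays hibihahyeh.
Apply vowel harmony: hibihahyeh → hibihehyeh.
Vowel deletion: no change.

hibihehyeh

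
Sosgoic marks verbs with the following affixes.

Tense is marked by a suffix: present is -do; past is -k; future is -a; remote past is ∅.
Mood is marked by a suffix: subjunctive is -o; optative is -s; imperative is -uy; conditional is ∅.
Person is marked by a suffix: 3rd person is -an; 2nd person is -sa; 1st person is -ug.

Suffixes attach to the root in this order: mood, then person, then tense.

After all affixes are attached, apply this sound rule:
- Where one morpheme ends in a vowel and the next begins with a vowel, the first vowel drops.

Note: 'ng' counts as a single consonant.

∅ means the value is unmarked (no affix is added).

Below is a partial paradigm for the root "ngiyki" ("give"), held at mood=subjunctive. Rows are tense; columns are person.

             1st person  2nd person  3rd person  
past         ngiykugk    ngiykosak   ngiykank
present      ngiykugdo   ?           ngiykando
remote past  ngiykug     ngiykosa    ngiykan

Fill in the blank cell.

ngiykosado

Attach mood subjunctive -o → ngiykio.
Attach person 2nd person -sa → ngiykiosa.
Attach tense present -do → ngiykiosado.
Apply vowel deletion: ngiykiosado → ngiykosado.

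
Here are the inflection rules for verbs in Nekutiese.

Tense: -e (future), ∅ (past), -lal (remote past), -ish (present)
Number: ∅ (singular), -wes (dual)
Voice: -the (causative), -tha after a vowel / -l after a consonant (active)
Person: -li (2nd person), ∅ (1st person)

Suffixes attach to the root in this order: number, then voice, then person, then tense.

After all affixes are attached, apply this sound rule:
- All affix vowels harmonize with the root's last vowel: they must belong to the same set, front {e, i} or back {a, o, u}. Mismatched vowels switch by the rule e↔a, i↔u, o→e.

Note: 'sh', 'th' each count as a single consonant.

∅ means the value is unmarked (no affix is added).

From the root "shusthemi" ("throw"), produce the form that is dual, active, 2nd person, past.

shusthemiweslli

Attach number dual -wes → shusthemiwes.
Attach voice active -l (after consonant 's') → shusthemiwesl.
Attach person 2nd person -li → shusthemiweslli.
tense = past: zero marking, form stays shusthemiweslli.
Vowel harmony: no change.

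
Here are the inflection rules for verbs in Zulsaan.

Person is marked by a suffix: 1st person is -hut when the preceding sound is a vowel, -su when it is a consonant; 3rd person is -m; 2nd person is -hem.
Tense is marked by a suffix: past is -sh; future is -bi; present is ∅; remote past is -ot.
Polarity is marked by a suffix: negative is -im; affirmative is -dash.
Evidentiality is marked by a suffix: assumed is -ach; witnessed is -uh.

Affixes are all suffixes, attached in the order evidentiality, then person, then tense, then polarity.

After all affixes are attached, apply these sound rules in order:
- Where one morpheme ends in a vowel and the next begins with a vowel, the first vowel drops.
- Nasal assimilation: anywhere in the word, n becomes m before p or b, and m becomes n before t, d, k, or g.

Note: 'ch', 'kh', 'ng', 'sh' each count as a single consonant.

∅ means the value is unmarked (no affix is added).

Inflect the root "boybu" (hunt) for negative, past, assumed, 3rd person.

boybachmshim

Attach evidentiality assumed -ach → boybuach.
Attach person 3rd person -m → boybuachm.
Attach tense past -sh → boybuachmsh.
Attach polarity negative -im → boybuachmshim.
Apply vowel deletion: boybuachmshim → boybachmshim.
Nasal assimilation: no change.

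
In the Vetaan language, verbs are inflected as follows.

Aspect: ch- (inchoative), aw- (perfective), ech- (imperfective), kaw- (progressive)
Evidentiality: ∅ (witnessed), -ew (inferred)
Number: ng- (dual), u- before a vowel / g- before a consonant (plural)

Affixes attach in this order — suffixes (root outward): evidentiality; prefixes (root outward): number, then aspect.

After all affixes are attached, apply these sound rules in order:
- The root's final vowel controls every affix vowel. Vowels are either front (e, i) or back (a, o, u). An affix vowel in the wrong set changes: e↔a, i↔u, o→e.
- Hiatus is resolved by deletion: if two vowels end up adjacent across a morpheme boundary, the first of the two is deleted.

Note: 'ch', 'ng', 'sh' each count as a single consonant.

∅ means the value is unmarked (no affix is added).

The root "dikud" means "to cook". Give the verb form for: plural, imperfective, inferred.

achgdikudaw

Attach evidentiality inferred -ew → dikudew.
Attach number plural g- (before consonant 'd') → gdikudew.
Attach aspect imperfective ech- → echgdikudew.
Apply vowel harmony: echgdikudew → achgdikudaw.
Vowel deletion: no change.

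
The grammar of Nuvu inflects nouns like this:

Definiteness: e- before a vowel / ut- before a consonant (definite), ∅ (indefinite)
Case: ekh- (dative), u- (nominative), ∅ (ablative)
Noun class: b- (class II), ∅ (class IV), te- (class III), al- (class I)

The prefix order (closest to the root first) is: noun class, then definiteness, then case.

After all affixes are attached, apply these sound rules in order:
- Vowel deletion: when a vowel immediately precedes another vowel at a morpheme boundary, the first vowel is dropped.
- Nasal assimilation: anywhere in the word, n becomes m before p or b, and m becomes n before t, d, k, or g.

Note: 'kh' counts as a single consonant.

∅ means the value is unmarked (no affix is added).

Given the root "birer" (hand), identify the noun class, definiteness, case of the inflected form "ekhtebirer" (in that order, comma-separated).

class III, indefinite, dative

Segment: ekh-te-birer.
noun class: te- → class III.
definiteness: ∅ → indefinite.
case: ekh- → dative.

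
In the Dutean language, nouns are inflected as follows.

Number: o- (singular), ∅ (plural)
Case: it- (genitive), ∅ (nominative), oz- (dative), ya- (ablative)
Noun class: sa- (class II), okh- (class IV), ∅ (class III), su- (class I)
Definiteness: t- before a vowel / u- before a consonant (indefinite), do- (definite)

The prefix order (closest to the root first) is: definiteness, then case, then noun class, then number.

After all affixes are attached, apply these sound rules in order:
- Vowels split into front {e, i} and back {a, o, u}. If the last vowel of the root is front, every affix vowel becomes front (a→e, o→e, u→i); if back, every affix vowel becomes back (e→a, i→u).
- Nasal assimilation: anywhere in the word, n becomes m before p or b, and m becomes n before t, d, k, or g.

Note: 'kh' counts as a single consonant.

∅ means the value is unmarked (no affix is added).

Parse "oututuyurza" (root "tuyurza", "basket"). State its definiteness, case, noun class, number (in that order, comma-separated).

indefinite, genitive, class III, singular

Segment: o-it-u-tuyurza.
definiteness: t/u- → indefinite.
case: it- → genitive.
noun class: ∅ → class III.
number: o- → singular.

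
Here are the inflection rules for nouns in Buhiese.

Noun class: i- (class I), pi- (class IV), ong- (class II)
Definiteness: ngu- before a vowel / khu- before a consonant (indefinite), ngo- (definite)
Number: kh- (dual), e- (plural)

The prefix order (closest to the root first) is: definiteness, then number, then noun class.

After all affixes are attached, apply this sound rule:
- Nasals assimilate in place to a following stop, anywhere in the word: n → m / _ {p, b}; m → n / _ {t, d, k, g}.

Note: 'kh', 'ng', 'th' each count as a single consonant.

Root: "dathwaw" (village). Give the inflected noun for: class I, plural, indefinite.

iekhudathwaw

Attach definiteness indefinite khu- (before consonant 'd') → khudathwaw.
Attach number plural e- → ekhudathwaw.
Attach noun class class I i- → iekhudathwaw.
Nasal assimilation: no change.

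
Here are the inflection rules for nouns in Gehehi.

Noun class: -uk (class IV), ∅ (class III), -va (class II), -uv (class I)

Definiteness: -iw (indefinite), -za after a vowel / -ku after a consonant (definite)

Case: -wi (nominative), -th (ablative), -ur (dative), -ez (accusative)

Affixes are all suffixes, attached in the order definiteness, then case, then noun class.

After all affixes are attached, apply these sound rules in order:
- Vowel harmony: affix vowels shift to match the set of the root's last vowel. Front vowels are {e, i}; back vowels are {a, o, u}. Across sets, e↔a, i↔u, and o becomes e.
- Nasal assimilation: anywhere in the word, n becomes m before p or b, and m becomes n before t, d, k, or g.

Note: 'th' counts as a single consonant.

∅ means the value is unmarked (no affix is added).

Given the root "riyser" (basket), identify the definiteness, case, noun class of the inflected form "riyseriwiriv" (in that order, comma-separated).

Segment: riyser-iw-ur-uv.
definiteness: -iw → indefinite.
case: -ur → dative.
noun class: -uv → class I.

indefinite, dative, class I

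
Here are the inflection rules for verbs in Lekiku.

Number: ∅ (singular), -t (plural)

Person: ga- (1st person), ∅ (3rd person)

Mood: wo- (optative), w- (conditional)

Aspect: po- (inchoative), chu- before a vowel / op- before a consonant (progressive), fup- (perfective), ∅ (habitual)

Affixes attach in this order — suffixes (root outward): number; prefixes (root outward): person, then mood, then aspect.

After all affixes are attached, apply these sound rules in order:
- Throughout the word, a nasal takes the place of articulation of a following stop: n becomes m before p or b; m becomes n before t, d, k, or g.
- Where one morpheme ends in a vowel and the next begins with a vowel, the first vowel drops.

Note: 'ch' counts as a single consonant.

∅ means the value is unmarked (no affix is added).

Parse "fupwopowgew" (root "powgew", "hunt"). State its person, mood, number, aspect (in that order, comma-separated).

Segment: fup-wo-powgew.
person: ∅ → 3rd person.
mood: wo- → optative.
number: ∅ → singular.
aspect: fup- → perfective.

3rd person, optative, singular, perfective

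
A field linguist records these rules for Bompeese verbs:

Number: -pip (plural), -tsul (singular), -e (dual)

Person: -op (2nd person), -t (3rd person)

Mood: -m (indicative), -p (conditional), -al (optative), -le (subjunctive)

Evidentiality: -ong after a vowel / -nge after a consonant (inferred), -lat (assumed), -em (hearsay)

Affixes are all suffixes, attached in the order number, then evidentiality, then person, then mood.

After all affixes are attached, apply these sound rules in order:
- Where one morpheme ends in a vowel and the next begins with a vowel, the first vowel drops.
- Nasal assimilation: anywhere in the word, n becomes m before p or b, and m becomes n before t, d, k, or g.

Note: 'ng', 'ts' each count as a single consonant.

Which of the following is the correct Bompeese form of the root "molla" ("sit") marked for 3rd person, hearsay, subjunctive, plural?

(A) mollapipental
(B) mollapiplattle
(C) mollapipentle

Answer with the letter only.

C

Attach number plural -pip → mollapip.
Attach evidentiality hearsay -em → mollapipem.
Attach person 3rd person -t → mollapipemt.
Attach mood subjunctive -le → mollapipemtle.
Vowel deletion: no change.
Apply nasal assimilation: mollapipemtle → mollapipentle.
So the correct form is mollapipentle, option (C).
(A) mollapipental is wrong: it uses optative instead of subjunctive for mood.
(B) mollapiplattle is wrong: it uses assumed instead of hearsay for evidentiality.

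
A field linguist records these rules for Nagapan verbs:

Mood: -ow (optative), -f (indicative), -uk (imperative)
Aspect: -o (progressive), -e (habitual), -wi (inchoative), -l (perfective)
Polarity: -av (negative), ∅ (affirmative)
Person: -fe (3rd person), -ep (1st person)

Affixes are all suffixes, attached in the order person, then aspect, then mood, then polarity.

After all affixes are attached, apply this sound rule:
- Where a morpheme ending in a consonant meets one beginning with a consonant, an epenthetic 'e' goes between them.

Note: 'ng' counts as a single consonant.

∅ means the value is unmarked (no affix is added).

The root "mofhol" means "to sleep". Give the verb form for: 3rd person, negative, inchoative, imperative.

mofholefewiukav

Attach person 3rd person -fe → mofholfe.
Attach aspect inchoative -wi → mofholfewi.
Attach mood imperative -uk → mofholfewiuk.
Attach polarity negative -av → mofholfewiukav.
Apply epenthesis: mofholfewiukav → mofholefewiukav.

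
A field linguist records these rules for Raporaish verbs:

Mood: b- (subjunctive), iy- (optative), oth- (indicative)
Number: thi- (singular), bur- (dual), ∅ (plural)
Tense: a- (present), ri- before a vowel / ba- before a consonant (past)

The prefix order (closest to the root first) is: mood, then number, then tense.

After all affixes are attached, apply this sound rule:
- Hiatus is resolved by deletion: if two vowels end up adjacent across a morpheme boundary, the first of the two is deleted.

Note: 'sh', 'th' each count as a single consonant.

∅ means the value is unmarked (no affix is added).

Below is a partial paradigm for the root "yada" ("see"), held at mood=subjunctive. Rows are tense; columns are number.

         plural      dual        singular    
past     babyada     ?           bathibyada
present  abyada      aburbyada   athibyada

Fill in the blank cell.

baburbyada

Attach mood subjunctive b- → byada.
Attach number dual bur- → burbyada.
Attach tense past ba- (before consonant 'b') → baburbyada.
Vowel deletion: no change.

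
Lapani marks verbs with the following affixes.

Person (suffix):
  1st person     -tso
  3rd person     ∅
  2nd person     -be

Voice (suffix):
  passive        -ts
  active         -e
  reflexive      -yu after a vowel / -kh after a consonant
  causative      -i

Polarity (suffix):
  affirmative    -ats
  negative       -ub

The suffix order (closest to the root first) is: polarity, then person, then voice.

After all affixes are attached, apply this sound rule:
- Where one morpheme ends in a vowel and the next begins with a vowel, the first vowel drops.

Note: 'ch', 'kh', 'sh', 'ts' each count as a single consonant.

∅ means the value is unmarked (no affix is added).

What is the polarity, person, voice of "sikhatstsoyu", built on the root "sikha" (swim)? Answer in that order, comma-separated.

affirmative, 1st person, reflexive

Segment: sikha-ats-tso-yu.
polarity: -ats → affirmative.
person: -tso → 1st person.
voice: -yu/kh → reflexive.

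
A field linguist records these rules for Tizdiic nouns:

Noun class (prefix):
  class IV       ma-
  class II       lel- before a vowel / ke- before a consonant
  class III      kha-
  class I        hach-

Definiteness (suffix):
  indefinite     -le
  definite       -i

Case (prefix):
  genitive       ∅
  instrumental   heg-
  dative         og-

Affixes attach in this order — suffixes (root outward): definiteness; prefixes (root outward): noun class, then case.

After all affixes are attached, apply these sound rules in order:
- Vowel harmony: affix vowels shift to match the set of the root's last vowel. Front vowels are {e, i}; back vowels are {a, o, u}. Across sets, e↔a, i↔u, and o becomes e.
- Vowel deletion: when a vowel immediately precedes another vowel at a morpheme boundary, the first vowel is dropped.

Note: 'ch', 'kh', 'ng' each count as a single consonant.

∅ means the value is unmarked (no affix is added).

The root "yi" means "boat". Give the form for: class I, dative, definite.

Attach definiteness definite -i → yii.
Attach noun class class I hach- → hachyii.
Attach case dative og- → oghachyii.
Apply vowel harmony: oghachyii → eghechyii.
Apply vowel deletion: eghechyii → eghechyi.

eghechyi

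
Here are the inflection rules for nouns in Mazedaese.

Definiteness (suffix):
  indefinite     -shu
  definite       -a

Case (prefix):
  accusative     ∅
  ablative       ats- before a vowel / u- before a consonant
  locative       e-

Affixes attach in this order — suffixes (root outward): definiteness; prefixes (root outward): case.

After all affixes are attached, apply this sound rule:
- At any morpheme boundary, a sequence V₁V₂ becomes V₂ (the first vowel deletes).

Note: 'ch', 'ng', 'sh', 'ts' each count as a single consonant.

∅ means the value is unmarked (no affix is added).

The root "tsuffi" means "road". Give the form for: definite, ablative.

utsuffa

Attach case ablative u- (before consonant 'ts') → utsuffi.
Attach definiteness definite -a → utsuffia.
Apply vowel deletion: utsuffia → utsuffa.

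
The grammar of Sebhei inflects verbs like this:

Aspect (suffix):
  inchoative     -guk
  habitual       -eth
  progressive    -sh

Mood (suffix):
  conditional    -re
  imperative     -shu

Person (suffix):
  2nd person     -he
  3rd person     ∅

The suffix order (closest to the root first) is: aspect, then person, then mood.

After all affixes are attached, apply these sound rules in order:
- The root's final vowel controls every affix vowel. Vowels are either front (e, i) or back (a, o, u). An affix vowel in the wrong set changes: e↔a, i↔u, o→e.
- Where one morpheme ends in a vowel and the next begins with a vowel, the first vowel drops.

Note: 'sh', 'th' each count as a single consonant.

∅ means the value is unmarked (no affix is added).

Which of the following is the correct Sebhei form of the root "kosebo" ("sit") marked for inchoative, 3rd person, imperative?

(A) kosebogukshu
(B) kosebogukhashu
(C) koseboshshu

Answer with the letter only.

A

Attach aspect inchoative -guk → koseboguk.
person = 3rd person: zero marking, form stays koseboguk.
Attach mood imperative -shu → kosebogukshu.
Vowel harmony: no change.
Vowel deletion: no change.
So the correct form is kosebogukshu, option (A).
(B) kosebogukhashu is wrong: it uses 2nd person instead of 3rd person for person.
(C) koseboshshu is wrong: it uses progressive instead of inchoative for aspect.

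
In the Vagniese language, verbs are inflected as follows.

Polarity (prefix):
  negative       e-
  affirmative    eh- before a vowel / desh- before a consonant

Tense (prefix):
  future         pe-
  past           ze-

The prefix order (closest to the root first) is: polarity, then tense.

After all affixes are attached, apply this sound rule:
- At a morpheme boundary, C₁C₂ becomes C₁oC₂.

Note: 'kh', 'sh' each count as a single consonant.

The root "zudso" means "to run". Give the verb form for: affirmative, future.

pedeshozudso

Attach polarity affirmative desh- (before consonant 'z') → deshzudso.
Attach tense future pe- → pedeshzudso.
Apply epenthesis: pedeshzudso → pedeshozudso.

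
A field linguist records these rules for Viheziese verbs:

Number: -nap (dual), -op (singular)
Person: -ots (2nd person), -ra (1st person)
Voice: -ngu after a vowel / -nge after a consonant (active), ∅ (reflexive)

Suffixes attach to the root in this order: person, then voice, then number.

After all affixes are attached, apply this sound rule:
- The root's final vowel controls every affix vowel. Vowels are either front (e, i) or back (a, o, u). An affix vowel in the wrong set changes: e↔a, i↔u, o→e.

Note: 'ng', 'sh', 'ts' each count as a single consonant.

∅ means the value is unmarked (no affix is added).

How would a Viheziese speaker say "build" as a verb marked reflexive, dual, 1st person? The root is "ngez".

Attach person 1st person -ra → ngezra.
voice = reflexive: zero marking, form stays ngezra.
Attach number dual -nap → ngezranap.
Apply vowel harmony: ngezranap → ngezrenep.

ngezrenep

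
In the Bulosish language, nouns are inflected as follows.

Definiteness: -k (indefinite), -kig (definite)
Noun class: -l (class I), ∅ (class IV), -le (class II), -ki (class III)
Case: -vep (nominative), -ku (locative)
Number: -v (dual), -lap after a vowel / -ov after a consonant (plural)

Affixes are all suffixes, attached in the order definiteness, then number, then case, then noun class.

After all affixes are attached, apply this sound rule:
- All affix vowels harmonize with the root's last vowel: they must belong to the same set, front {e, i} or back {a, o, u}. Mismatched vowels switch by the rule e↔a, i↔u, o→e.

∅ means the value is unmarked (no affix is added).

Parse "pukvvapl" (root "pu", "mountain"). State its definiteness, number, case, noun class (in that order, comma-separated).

indefinite, dual, nominative, class I

Segment: pu-k-v-vep-l.
definiteness: -k → indefinite.
number: -v → dual.
case: -vep → nominative.
noun class: -l → class I.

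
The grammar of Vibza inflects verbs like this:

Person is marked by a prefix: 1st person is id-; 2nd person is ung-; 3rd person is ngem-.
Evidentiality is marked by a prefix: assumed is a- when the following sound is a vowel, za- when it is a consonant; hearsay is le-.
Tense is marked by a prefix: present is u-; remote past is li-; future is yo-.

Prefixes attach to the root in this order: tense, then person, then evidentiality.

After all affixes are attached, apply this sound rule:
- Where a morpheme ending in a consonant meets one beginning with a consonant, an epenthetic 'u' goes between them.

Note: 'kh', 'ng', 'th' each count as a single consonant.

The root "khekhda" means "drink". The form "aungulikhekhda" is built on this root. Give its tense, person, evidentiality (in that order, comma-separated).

remote past, 2nd person, assumed

Segment: a-ung-li-khekhda.
tense: li- → remote past.
person: ung- → 2nd person.
evidentiality: a/za- → assumed.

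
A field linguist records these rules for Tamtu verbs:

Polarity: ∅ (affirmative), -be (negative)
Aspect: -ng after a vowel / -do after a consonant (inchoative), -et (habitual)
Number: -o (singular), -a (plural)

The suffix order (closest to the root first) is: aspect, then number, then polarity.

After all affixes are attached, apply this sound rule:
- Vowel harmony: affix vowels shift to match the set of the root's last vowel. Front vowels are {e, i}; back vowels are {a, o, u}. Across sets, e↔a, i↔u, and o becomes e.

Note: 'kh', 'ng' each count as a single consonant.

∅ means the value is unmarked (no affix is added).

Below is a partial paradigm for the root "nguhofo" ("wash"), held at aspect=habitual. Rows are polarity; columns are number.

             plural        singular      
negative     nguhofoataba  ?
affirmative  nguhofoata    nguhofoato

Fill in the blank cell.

Attach aspect habitual -et → nguhofoet.
Attach number singular -o → nguhofoeto.
Attach polarity negative -be → nguhofoetobe.
Apply vowel harmony: nguhofoetobe → nguhofoatoba.

nguhofoatoba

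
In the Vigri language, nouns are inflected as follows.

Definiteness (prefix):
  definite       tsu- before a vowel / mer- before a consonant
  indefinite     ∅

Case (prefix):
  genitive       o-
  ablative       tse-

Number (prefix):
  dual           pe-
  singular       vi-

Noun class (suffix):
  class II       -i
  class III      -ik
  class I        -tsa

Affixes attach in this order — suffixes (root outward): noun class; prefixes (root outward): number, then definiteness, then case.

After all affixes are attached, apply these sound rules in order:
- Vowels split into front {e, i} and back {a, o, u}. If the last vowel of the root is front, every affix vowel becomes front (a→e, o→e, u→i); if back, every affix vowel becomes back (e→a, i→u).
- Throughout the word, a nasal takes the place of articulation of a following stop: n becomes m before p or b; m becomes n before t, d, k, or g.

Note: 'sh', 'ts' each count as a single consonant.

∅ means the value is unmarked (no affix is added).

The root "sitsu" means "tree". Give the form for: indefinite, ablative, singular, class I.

tsavusitsutsa

Attach number singular vi- → visitsu.
definiteness = indefinite: zero marking, form stays visitsu.
Attach noun class class I -tsa → visitsutsa.
Attach case ablative tse- → tsevisitsutsa.
Apply vowel harmony: tsevisitsutsa → tsavusitsutsa.
Nasal assimilation: no change.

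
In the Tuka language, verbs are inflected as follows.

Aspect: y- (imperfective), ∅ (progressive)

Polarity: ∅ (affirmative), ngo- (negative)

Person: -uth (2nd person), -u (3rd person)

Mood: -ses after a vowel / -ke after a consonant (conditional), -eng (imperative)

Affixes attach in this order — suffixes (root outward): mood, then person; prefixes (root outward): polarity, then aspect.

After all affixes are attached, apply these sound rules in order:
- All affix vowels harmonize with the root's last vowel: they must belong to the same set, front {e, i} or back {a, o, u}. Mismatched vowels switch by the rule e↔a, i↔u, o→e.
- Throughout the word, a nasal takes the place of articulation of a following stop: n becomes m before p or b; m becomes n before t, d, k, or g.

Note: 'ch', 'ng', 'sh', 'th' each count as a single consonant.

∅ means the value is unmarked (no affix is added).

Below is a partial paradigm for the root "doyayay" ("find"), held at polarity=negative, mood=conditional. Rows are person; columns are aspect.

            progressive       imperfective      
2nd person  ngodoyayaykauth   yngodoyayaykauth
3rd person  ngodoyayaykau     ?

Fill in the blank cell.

yngodoyayaykau

Attach polarity negative ngo- → ngodoyayay.
Attach mood conditional -ke (after consonant 'y') → ngodoyayayke.
Attach person 3rd person -u → ngodoyayaykeu.
Attach aspect imperfective y- → yngodoyayaykeu.
Apply vowel harmony: yngodoyayaykeu → yngodoyayaykau.
Nasal assimilation: no change.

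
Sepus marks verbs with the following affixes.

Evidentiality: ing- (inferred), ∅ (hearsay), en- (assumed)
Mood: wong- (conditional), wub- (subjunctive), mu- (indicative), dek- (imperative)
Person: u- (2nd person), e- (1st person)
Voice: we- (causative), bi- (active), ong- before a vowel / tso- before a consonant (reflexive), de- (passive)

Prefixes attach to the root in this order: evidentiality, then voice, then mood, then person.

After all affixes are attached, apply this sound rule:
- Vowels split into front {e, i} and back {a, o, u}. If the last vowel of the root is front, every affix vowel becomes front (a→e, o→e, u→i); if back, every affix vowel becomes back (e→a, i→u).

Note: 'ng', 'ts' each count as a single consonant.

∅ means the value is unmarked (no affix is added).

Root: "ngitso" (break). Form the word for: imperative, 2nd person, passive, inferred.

Attach evidentiality inferred ing- → ingngitso.
Attach voice passive de- → deingngitso.
Attach mood imperative dek- → dekdeingngitso.
Attach person 2nd person u- → udekdeingngitso.
Apply vowel harmony: udekdeingngitso → udakdaungngitso.

udakdaungngitso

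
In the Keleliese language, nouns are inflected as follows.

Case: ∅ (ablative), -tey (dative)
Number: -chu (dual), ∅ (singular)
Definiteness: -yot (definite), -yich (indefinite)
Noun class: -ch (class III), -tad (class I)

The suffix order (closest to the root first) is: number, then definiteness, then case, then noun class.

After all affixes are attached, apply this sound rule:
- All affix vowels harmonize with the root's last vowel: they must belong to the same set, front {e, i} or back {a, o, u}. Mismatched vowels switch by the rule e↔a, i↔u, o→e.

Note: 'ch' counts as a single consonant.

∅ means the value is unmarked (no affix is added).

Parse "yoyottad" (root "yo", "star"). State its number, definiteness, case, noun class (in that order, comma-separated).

Segment: yo-yot-tad.
number: ∅ → singular.
definiteness: -yot → definite.
case: ∅ → ablative.
noun class: -tad → class I.

singular, definite, ablative, class I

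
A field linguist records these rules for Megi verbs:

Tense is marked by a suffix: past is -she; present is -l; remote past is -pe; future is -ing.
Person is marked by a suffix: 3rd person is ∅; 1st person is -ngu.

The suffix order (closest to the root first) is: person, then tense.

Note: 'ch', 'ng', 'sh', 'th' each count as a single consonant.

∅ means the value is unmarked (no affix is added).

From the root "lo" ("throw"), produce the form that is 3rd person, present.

person = 3rd person: zero marking, form stays lo.
Attach tense present -l → lol.

lol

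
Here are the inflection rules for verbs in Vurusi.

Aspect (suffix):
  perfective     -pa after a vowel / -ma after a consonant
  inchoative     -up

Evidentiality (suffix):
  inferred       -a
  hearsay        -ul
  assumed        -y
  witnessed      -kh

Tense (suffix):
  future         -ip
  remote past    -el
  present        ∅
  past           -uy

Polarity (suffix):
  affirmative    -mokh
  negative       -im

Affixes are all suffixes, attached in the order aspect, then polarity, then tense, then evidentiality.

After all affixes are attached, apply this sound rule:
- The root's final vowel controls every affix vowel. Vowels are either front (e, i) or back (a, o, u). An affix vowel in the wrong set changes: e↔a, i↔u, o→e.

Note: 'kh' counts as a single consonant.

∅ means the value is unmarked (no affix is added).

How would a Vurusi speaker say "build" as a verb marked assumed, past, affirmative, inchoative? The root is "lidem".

lidemipmekhiyy

Attach aspect inchoative -up → lidemup.
Attach polarity affirmative -mokh → lidemupmokh.
Attach tense past -uy → lidemupmokhuy.
Attach evidentiality assumed -y → lidemupmokhuyy.
Apply vowel harmony: lidemupmokhuyy → lidemipmekhiyy.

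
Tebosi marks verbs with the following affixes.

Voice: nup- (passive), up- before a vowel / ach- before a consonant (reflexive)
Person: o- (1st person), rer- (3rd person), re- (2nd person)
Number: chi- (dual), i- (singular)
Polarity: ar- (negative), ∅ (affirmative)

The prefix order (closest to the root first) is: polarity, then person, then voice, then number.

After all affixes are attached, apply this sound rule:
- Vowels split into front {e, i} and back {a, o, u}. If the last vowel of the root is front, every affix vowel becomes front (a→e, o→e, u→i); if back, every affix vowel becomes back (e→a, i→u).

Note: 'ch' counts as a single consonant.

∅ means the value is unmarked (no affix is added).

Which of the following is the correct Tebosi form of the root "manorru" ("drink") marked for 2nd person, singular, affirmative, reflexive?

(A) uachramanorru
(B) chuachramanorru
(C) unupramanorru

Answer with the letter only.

A

polarity = affirmative: zero marking, form stays manorru.
Attach person 2nd person re- → remanorru.
Attach voice reflexive ach- (before consonant 'r') → achremanorru.
Attach number singular i- → iachremanorru.
Apply vowel harmony: iachremanorru → uachramanorru.
So the correct form is uachramanorru, option (A).
(C) unupramanorru is wrong: it uses passive instead of reflexive for voice.
(B) chuachramanorru is wrong: it uses dual instead of singular for number.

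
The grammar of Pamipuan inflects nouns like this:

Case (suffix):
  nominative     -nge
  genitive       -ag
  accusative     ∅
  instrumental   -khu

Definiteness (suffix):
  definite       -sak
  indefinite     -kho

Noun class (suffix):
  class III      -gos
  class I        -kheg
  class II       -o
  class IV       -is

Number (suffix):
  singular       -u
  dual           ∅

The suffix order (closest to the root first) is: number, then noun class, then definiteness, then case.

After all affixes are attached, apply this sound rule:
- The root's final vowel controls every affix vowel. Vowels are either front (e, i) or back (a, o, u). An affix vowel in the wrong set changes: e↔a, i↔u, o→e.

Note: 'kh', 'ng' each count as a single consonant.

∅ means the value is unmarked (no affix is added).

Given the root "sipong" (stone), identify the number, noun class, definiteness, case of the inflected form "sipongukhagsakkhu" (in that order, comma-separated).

Segment: sipong-u-kheg-sak-khu.
number: -u → singular.
noun class: -kheg → class I.
definiteness: -sak → definite.
case: -khu → instrumental.

singular, class I, definite, instrumental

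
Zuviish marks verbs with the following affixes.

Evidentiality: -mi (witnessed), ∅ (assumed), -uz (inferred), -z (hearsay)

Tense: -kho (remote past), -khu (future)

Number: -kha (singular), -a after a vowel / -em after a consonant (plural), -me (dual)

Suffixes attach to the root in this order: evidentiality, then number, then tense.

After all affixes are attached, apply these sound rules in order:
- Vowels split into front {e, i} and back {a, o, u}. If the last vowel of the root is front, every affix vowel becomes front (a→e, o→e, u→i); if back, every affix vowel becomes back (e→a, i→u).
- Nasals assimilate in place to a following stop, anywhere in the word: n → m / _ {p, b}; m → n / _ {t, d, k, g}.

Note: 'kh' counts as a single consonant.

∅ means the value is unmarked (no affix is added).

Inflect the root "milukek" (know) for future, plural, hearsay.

milukekzemkhi

Attach evidentiality hearsay -z → milukekz.
Attach number plural -em (after consonant 'z') → milukekzem.
Attach tense future -khu → milukekzemkhu.
Apply vowel harmony: milukekzemkhu → milukekzemkhi.
Nasal assimilation: no change.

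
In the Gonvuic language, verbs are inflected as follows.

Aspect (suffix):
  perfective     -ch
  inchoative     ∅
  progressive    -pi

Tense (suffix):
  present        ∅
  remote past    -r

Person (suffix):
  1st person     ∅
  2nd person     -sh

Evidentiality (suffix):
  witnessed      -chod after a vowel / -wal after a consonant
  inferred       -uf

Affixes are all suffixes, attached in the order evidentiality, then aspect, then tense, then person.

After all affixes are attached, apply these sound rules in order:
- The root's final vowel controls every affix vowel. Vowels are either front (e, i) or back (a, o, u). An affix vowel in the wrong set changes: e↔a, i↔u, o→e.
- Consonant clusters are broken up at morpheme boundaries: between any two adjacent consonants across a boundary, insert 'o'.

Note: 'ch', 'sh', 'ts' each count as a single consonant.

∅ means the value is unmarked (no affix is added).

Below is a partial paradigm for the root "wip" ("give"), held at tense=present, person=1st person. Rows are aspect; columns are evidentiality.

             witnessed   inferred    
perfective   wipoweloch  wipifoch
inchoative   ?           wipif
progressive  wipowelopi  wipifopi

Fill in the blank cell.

wipowel

Attach evidentiality witnessed -wal (after consonant 'p') → wipwal.
aspect = inchoative: zero marking, form stays wipwal.
tense = present: zero marking, form stays wipwal.
person = 1st person: zero marking, form stays wipwal.
Apply vowel harmony: wipwal → wipwel.
Apply epenthesis: wipwel → wipowel.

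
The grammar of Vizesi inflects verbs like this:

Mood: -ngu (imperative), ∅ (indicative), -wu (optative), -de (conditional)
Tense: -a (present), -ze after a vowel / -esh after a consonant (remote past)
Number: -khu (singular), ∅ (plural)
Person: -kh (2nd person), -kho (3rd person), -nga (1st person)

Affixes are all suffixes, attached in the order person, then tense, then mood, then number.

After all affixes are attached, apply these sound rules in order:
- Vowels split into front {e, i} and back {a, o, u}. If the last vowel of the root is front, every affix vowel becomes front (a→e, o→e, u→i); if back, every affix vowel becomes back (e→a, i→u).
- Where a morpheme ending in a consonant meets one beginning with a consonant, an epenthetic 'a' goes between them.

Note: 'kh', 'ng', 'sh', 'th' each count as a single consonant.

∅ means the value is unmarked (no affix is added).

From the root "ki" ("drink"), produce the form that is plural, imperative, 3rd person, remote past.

kikhezengi

Attach person 3rd person -kho → kikho.
Attach tense remote past -ze (after vowel 'o') → kikhoze.
Attach mood imperative -ngu → kikhozengu.
number = plural: zero marking, form stays kikhozengu.
Apply vowel harmony: kikhozengu → kikhezengi.
Epenthesis: no change.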